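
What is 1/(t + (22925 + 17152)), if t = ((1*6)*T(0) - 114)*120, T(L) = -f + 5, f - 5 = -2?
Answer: 1/27837 ≈ 3.5923e-5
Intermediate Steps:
f = 3 (f = 5 - 2 = 3)
T(L) = 2 (T(L) = -1*3 + 5 = -3 + 5 = 2)
t = -12240 (t = ((1*6)*2 - 114)*120 = (6*2 - 114)*120 = (12 - 114)*120 = -102*120 = -12240)
1/(t + (22925 + 17152)) = 1/(-12240 + (22925 + 17152)) = 1/(-12240 + 40077) = 1/27837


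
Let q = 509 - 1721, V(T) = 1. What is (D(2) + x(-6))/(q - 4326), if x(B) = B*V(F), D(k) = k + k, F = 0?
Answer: 1/2769 ≈ 0.00036114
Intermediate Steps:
q = -1212
D(k) = 2*k
x(B) = B (x(B) = B*1 = B)
(D(2) + x(-6))/(q - 4326) = (2*2 - 6)/(-1212 - 4326) = (4 - 6)/(-5538) = -2*(-1/5538) = 1/2769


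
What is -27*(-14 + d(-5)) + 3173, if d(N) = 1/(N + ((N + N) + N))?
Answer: 71047/20 ≈ 3552.4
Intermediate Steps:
d(N) = 1/(4*N) (d(N) = 1/(N + (2*N + N)) = 1/(N + 3*N) = 1/(4*N))
-27*(-14 + d(-5)) + 3173 = -27*(-14 + (¼)/(-5)) + 3173 = -27*(-14 + (¼)*(-⅕)) + 3173 = -27*(-14 - 1/20) + 3173 = -27*(-281/20) + 3173 = 7587/20 + 3173 = 71047/20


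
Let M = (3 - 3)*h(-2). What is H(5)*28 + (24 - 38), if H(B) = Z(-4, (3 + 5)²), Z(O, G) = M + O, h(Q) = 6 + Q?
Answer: -126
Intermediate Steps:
M = 0 (M = (3 - 3)*(6 - 2) = 0*4 = 0)
Z(O, G) = O (Z(O, G) = 0 + O = O)
H(B) = -4
H(5)*28 + (24 - 38) = -4*28 + (24 - 38) = -112 - 14 = -126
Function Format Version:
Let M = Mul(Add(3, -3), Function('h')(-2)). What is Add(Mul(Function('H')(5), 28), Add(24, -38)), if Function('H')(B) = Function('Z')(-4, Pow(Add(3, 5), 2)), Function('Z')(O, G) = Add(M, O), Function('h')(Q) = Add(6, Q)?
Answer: -126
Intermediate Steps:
M = 0 (M = Mul(Add(3, -3), Add(6, -2)) = Mul(0, 4) = 0)
Function('Z')(O, G) = O (Function('Z')(O, G) = Add(0, O) = O)
Function('H')(B) = -4
Add(Mul(Function('H')(5), 28), Add(24, -38)) = Add(Mul(-4, 28), Add(24, -38)) = Add(-112, -14) = -126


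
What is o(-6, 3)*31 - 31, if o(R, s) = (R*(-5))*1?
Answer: 899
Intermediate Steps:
o(R, s) = -5*R (o(R, s) = -5*R*1 = -5*R)
o(-6, 3)*31 - 31 = -5*(-6)*31 - 31 = 30*31 - 31 = 930 - 31 = 899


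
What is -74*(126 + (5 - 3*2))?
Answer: -9250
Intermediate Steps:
-74*(126 + (5 - 3*2)) = -74*(126 + (5 - 6)) = -74*(126 - 1) = -74*125 = -9250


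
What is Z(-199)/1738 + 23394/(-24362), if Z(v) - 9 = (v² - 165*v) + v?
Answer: 429849570/10585289 ≈ 40.608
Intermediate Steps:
Z(v) = 9 + v² - 164*v (Z(v) = 9 + ((v² - 165*v) + v) = 9 + (v² - 164*v) = 9 + v² - 164*v)
Z(-199)/1738 + 23394/(-24362) = (9 + (-199)² - 164*(-199))/1738 + 23394/(-24362) = (9 + 39601 + 32636)*(1/1738) + 23394*(-1/24362) = 72246*(1/1738) - 11697/12181 = 36123/869 - 11697/12181 = 429849570/10585289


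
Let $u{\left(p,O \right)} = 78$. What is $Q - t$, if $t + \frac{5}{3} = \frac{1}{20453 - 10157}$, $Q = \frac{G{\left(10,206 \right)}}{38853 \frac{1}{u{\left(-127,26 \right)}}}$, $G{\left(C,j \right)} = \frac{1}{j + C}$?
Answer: $\frac{666682345}{400030488} \approx 1.6666$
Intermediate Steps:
$G{\left(C,j \right)} = \frac{1}{C + j}$
$Q = \frac{13}{1398708}$ ($Q = \frac{1}{\left(10 + 206\right) \frac{38853}{78}} = \frac{1}{216 \cdot 38853 \cdot \frac{1}{78}} = \frac{1}{216 \cdot \frac{12951}{26}} = \frac{1}{216} \cdot \frac{26}{12951} = \frac{13}{1398708} \approx 9.2943 \cdot 10^{-6}$)
$t = - \frac{17159}{10296}$ ($t = - \frac{5}{3} + \frac{1}{20453 - 10157} = - \frac{5}{3} + \frac{1}{10296} = - \frac{17159}{10296} \approx -1.6666$)
$Q - t = \frac{13}{1398708} - - \frac{17159}{10296} = \frac{13}{1398708} + \frac{17159}{10296} = \frac{666682345}{400030488}$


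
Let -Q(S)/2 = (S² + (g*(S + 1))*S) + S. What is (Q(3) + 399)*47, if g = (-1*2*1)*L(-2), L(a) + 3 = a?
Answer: 6345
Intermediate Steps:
L(a) = -3 + a
g = 10 (g = (-1*2*1)*(-3 - 2) = -2*1*(-5) = -2*(-5) = 10)
Q(S) = -2*S - 2*S² - 2*S*(10 + 10*S) (Q(S) = -2*((S² + (10*(S + 1))*S) + S) = -2*((S² + (10*(1 + S))*S) + S) = -2*((S² + (10 + 10*S)*S) + S) = -2*((S² + S*(10 + 10*S)) + S) = -2*(S + S² + S*(10 + 10*S)) = -2*S - 2*S² - 2*S*(10 + 10*S))
(Q(3) + 399)*47 = (-22*3*(1 + 3) + 399)*47 = (-22*3*4 + 399)*47 = (-264 + 399)*47 = 135*47 = 6345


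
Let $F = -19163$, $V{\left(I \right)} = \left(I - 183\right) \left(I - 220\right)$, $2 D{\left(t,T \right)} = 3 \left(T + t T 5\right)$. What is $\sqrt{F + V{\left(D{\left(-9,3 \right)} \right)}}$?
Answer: $\sqrt{140095} \approx 374.29$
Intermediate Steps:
$D{\left(t,T \right)} = \frac{3 T}{2} + \frac{15 T t}{2}$ ($D{\left(t,T \right)} = \frac{3 \left(T + t T 5\right)}{2} = \frac{3 \left(T + T t 5\right)}{2} = \frac{3 \left(T + 5 T t\right)}{2} = \frac{3 T + 15 T t}{2} = \frac{3 T}{2} + \frac{15 T t}{2}$)
$V{\left(I \right)} = \left(-220 + I\right) \left(-183 + I\right)$ ($V{\left(I \right)} = \left(-183 + I\right) \left(-220 + I\right) = \left(-220 + I\right) \left(-183 + I\right)$)
$\sqrt{F + V{\left(D{\left(-9,3 \right)} \right)}} = \sqrt{-19163 + \left(40260 + \left(\frac{3}{2} \cdot 3 \left(1 + 5 \left(-9\right)\right)\right)^{2} - 403 \cdot \frac{3}{2} \cdot 3 \left(1 + 5 \left(-9\right)\right)\right)} = \sqrt{-19163 + \left(40260 + \left(\frac{3}{2} \cdot 3 \left(1 - 45\right)\right)^{2} - 403 \cdot \frac{3}{2} \cdot 3 \left(1 - 45\right)\right)} = \sqrt{-19163 + \left(40260 + \left(\frac{3}{2} \cdot 3 \left(-44\right)\right)^{2} - 403 \cdot \frac{3}{2} \cdot 3 \left(-44\right)\right)} = \sqrt{-19163 + \left(40260 + \left(-198\right)^{2} - -79794\right)} = \sqrt{-19163 + \left(40260 + 39204 + 79794\right)} = \sqrt{-19163 + 159258} = \sqrt{140095}$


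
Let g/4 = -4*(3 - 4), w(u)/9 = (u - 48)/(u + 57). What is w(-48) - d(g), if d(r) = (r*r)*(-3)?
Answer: 672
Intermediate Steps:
w(u) = 9*(-48 + u)/(57 + u) (w(u) = 9*((u - 48)/(u + 57)) = 9*((-48 + u)/(57 + u)) = 9*(-48 + u)/(57 + u))
g = 16 (g = 4*(-4*(3 - 4)) = 4*(-4*(-1)) = 4*4 = 16)
d(r) = -3*r² (d(r) = r²*(-3) = -3*r²)
w(-48) - d(g) = 9*(-48 - 48)/(57 - 48) - (-3)*16² = 9*(-96)/9 - (-3)*256 = 9*(⅑)*(-96) - 1*(-768) = -96 + 768 = 672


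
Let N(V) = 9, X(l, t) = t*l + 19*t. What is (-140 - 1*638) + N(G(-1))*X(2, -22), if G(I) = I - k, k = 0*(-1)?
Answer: -4936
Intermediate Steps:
k = 0
G(I) = I (G(I) = I - 1*0 = I + 0 = I)
X(l, t) = 19*t + l*t (X(l, t) = l*t + 19*t = 19*t + l*t)
(-140 - 1*638) + N(G(-1))*X(2, -22) = (-140 - 1*638) + 9*(-22*(19 + 2)) = (-140 - 638) + 9*(-22*21) = -778 + 9*(-462) = -778 - 4158 = -4936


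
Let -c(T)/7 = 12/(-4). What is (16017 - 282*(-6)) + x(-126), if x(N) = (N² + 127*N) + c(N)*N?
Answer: 14937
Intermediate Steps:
c(T) = 21 (c(T) = -84/(-4) = -84*(-1)/4 = -7*(-3) = 21)
x(N) = N² + 148*N (x(N) = (N² + 127*N) + 21*N = N² + 148*N)
(16017 - 282*(-6)) + x(-126) = (16017 - 282*(-6)) - 126*(148 - 126) = (16017 + 1692) - 126*22 = 17709 - 2772 = 14937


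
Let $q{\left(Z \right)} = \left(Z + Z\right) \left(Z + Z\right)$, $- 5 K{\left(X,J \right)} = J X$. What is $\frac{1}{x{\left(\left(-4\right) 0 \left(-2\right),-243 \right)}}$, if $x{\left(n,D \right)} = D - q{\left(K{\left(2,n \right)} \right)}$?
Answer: $- \frac{1}{243} \approx -0.0041152$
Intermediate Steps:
$K{\left(X,J \right)} = - \frac{J X}{5}$
$q{\left(Z \right)} = 4 Z^{2}$ ($q{\left(Z \right)} = 2 Z 2 Z = 4 Z^{2}$)
$x{\left(n,D \right)} = D - \frac{16 n^{2}}{25}$ ($x{\left(n,D \right)} = D - 4 \left(\left(- \frac{1}{5}\right) n 2\right)^{2} = D - 4 \left(- \frac{2 n}{5}\right)^{2} = D - 4 \frac{4 n^{2}}{25} = D - \frac{16 n^{2}}{25}$)
$\frac{1}{x{\left(\left(-4\right) 0 \left(-2\right),-243 \right)}} = \frac{1}{-243 - \frac{16 \left(\left(-4\right) 0 \left(-2\right)\right)^{2}}{25}} = \frac{1}{-243 - \frac{16 \left(0 \left(-2\right)\right)^{2}}{25}} = \frac{1}{-243 - \frac{16 \cdot 0^{2}}{25}} = \frac{1}{-243 - 0} = \frac{1}{-243 + 0} = \frac{1}{-243} = - \frac{1}{243}$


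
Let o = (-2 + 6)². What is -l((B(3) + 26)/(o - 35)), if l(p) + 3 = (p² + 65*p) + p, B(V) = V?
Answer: 36608/361 ≈ 101.41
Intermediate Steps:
o = 16 (o = 4² = 16)
l(p) = -3 + p² + 66*p (l(p) = -3 + ((p² + 65*p) + p) = -3 + (p² + 66*p) = -3 + p² + 66*p)
-l((B(3) + 26)/(o - 35)) = -(-3 + ((3 + 26)/(16 - 35))² + 66*((3 + 26)/(16 - 35))) = -(-3 + (29/(-19))² + 66*(29/(-19))) = -(-3 + (29*(-1/19))² + 66*(29*(-1/19))) = -(-3 + (-29/19)² + 66*(-29/19)) = -(-3 + 841/361 - 1914/19) = -1*(-36608/361) = 36608/361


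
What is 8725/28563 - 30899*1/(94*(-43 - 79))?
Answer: 982626437/327560484 ≈ 2.9998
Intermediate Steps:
8725/28563 - 30899*1/(94*(-43 - 79)) = 8725*(1/28563) - 30899/(94*(-122)) = 8725/28563 - 30899/(-11468) = 8725/28563 - 30899*(-1/11468) = 8725/28563 + 30899/11468 = 982626437/327560484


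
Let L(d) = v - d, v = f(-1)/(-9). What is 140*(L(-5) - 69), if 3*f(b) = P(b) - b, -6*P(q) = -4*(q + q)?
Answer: -725620/81 ≈ -8958.3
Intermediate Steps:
P(q) = 4*q/3 (P(q) = -(-2)*(q + q)/3 = -(-2)*2*q/3 = -(-4)*q/3 = 4*q/3)
f(b) = b/9 (f(b) = (4*b/3 - b)/3 = (b/3)/3 = b/9)
v = 1/81 (v = ((1/9)*(-1))/(-9) = -1/9*(-1/9) = 1/81 ≈ 0.012346)
L(d) = 1/81 - d
140*(L(-5) - 69) = 140*((1/81 - 1*(-5)) - 69) = 140*((1/81 + 5) - 69) = 140*(406/81 - 69) = 140*(-5183/81) = -725620/81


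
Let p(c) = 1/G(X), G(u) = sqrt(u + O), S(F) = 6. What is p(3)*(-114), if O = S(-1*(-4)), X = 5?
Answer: -114*sqrt(11)/11 ≈ -34.372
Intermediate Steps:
O = 6
G(u) = sqrt(6 + u) (G(u) = sqrt(u + 6) = sqrt(6 + u))
p(c) = sqrt(11)/11 (p(c) = 1/(sqrt(6 + 5)) = 1/(sqrt(11)) = sqrt(11)/11)
p(3)*(-114) = (sqrt(11)/11)*(-114) = -114*sqrt(11)/11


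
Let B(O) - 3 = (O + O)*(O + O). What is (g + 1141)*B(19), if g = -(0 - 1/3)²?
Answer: 14857796/9 ≈ 1.6509e+6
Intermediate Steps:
B(O) = 3 + 4*O² (B(O) = 3 + (O + O)*(O + O) = 3 + (2*O)*(2*O) = 3 + 4*O²)
g = -⅑ (g = -(0 - 1*⅓)² = -(0 - ⅓)² = -(-⅓)² = -1*⅑ = -⅑ ≈ -0.11111)
(g + 1141)*B(19) = (-⅑ + 1141)*(3 + 4*19²) = 10268*(3 + 4*361)/9 = 10268*(3 + 1444)/9 = (10268/9)*1447 = 14857796/9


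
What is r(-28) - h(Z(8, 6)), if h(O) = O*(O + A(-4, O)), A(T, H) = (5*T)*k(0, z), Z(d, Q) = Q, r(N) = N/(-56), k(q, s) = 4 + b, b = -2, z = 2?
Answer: 409/2 ≈ 204.50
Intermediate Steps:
k(q, s) = 2 (k(q, s) = 4 - 2 = 2)
r(N) = -N/56 (r(N) = N*(-1/56) = -N/56)
A(T, H) = 10*T (A(T, H) = (5*T)*2 = 10*T)
h(O) = O*(-40 + O) (h(O) = O*(O + 10*(-4)) = O*(O - 40) = O*(-40 + O))
r(-28) - h(Z(8, 6)) = -1/56*(-28) - 6*(-40 + 6) = 1/2 - 6*(-34) = 1/2 - 1*(-204) = 1/2 + 204 = 409/2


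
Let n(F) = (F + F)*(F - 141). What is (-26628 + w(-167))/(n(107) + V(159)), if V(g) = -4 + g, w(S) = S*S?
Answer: -1261/7121 ≈ -0.17708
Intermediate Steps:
w(S) = S²
n(F) = 2*F*(-141 + F) (n(F) = (2*F)*(-141 + F) = 2*F*(-141 + F))
(-26628 + w(-167))/(n(107) + V(159)) = (-26628 + (-167)²)/(2*107*(-141 + 107) + (-4 + 159)) = (-26628 + 27889)/(2*107*(-34) + 155) = 1261/(-7276 + 155) = 1261/(-7121) = 1261*(-1/7121) = -1261/7121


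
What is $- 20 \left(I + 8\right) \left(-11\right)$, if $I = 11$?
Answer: $4180$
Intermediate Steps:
$- 20 \left(I + 8\right) \left(-11\right) = - 20 \left(11 + 8\right) \left(-11\right) = \left(-20\right) 19 \left(-11\right) = \left(-380\right) \left(-11\right) = 4180$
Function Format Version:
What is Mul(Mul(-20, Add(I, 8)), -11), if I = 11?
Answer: 4180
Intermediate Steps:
Mul(Mul(-20, Add(I, 8)), -11) = Mul(Mul(-20, Add(11, 8)), -11) = Mul(Mul(-20, 19), -11) = Mul(-380, -11) = 4180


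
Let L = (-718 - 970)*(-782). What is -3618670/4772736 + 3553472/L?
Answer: 380721295021/196877746368 ≈ 1.9338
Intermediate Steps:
L = 1320016 (L = -1688*(-782) = 1320016)
-3618670/4772736 + 3553472/L = -3618670/4772736 + 3553472/1320016 = -3618670*1/4772736 + 3553472*(1/1320016) = -1809335/2386368 + 222092/82501 = 380721295021/196877746368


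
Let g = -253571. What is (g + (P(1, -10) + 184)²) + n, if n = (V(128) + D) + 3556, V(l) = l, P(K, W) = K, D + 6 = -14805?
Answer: -230473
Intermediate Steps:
D = -14811 (D = -6 - 14805 = -14811)
n = -11127 (n = (128 - 14811) + 3556 = -14683 + 3556 = -11127)
(g + (P(1, -10) + 184)²) + n = (-253571 + (1 + 184)²) - 11127 = (-253571 + 185²) - 11127 = (-253571 + 34225) - 11127 = -219346 - 11127 = -230473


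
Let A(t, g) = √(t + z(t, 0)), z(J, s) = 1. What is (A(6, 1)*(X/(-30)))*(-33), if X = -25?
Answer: -55*√7/2 ≈ -72.758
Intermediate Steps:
A(t, g) = √(1 + t) (A(t, g) = √(t + 1) = √(1 + t))
(A(6, 1)*(X/(-30)))*(-33) = (√(1 + 6)*(-25/(-30)))*(-33) = (√7*(-25*(-1/30)))*(-33) = (√7*(⅚))*(-33) = (5*√7/6)*(-33) = -55*√7/2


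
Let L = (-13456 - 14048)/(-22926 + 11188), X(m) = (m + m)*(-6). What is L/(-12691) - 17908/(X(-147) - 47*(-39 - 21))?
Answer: -333478295275/85358066934 ≈ -3.9068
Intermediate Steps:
X(m) = -12*m (X(m) = (2*m)*(-6) = -12*m)
L = 13752/5869 (L = -27504/(-11738) = -27504*(-1/11738) = 13752/5869 ≈ 2.3432)
L/(-12691) - 17908/(X(-147) - 47*(-39 - 21)) = (13752/5869)/(-12691) - 17908/(-12*(-147) - 47*(-39 - 21)) = (13752/5869)*(-1/12691) - 17908/(1764 - 47*(-60)) = -13752/74483479 - 17908/(1764 - 1*(-2820)) = -13752/74483479 - 17908/(1764 + 2820) = -13752/74483479 - 17908/4584 = -13752/74483479 - 17908*1/4584 = -13752/74483479 - 4477/1146 = -333478295275/85358066934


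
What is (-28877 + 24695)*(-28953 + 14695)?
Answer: 59626956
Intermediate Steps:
(-28877 + 24695)*(-28953 + 14695) = -4182*(-14258) = 59626956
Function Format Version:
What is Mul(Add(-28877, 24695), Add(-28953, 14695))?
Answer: 59626956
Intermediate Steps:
Mul(Add(-28877, 24695), Add(-28953, 14695)) = Mul(-4182, -14258) = 59626956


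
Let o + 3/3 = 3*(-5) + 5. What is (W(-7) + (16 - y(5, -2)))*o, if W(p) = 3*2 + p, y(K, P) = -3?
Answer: -198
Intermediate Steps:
o = -11 (o = -1 + (3*(-5) + 5) = -1 + (-15 + 5) = -1 - 10 = -11)
W(p) = 6 + p
(W(-7) + (16 - y(5, -2)))*o = ((6 - 7) + (16 - 1*(-3)))*(-11) = (-1 + (16 + 3))*(-11) = (-1 + 19)*(-11) = 18*(-11) = -198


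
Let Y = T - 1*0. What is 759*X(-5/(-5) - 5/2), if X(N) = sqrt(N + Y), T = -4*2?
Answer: 759*I*sqrt(38)/2 ≈ 2339.4*I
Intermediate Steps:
T = -8
Y = -8 (Y = -8 - 1*0 = -8 + 0 = -8)
X(N) = sqrt(-8 + N) (X(N) = sqrt(N - 8) = sqrt(-8 + N))
759*X(-5/(-5) - 5/2) = 759*sqrt(-8 + (-5/(-5) - 5/2)) = 759*sqrt(-8 + (-5*(-1/5) - 5*1/2)) = 759*sqrt(-8 + (1 - 5/2)) = 759*sqrt(-8 - 3/2) = 759*sqrt(-19/2) = 759*(I*sqrt(38)/2) = 759*I*sqrt(38)/2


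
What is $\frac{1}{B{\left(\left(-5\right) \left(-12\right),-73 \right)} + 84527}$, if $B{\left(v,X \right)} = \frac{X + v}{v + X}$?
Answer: $\frac{1}{84528} \approx 1.183 \cdot 10^{-5}$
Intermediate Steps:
$B{\left(v,X \right)} = 1$ ($B{\left(v,X \right)} = \frac{X + v}{X + v} = 1$)
$\frac{1}{B{\left(\left(-5\right) \left(-12\right),-73 \right)} + 84527} = \frac{1}{1 + 84527} = \frac{1}{84528}$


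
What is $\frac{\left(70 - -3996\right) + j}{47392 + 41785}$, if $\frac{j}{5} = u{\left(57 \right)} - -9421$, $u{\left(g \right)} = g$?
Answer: $\frac{768}{1331} \approx 0.57701$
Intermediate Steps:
$j = 47390$ ($j = 5 \left(57 - -9421\right) = 5 \left(57 + 9421\right) = 5 \cdot 9478 = 47390$)
$\frac{\left(70 - -3996\right) + j}{47392 + 41785} = \frac{\left(70 - -3996\right) + 47390}{47392 + 41785} = \frac{\left(70 + 3996\right) + 47390}{89177} = \left(4066 + 47390\right) \frac{1}{89177} = 51456 \cdot \frac{1}{89177} = \frac{768}{1331}$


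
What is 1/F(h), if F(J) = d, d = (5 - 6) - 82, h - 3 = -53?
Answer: -1/83 ≈ -0.012048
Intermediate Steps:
h = -50 (h = 3 - 53 = -50)
d = -83 (d = -1 - 82 = -83)
F(J) = -83
1/F(h) = 1/(-83) = -1/83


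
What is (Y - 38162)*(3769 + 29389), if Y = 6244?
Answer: -1058337044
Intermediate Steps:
(Y - 38162)*(3769 + 29389) = (6244 - 38162)*(3769 + 29389) = -31918*33158 = -1058337044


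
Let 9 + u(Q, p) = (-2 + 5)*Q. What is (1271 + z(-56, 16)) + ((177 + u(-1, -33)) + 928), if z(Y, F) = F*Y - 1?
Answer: 1467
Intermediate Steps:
u(Q, p) = -9 + 3*Q (u(Q, p) = -9 + (-2 + 5)*Q = -9 + 3*Q)
z(Y, F) = -1 + F*Y
(1271 + z(-56, 16)) + ((177 + u(-1, -33)) + 928) = (1271 + (-1 + 16*(-56))) + ((177 + (-9 + 3*(-1))) + 928) = (1271 + (-1 - 896)) + ((177 + (-9 - 3)) + 928) = (1271 - 897) + ((177 - 12) + 928) = 374 + (165 + 928) = 374 + 1093 = 1467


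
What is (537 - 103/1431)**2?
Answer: 590352502336/2047761 ≈ 2.8829e+5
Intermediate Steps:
(537 - 103/1431)**2 = (768344/1431)**2 = 590352502336/2047761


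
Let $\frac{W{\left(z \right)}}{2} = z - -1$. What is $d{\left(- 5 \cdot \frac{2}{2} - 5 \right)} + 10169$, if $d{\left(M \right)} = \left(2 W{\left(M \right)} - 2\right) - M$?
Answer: $10141$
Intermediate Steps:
$W{\left(z \right)} = 2 + 2 z$ ($W{\left(z \right)} = 2 \left(z - -1\right) = 2 \left(z + 1\right) = 2 \left(1 + z\right) = 2 + 2 z$)
$d{\left(M \right)} = 2 + 3 M$ ($d{\left(M \right)} = \left(2 \left(2 + 2 M\right) - 2\right) - M = \left(\left(4 + 4 M\right) - 2\right) - M = \left(2 + 4 M\right) - M = 2 + 3 M$)
$d{\left(- 5 \cdot \frac{2}{2} - 5 \right)} + 10169 = \left(2 + 3 \left(- 5 \cdot \frac{2}{2} - 5\right)\right) + 10169 = \left(2 + 3 \left(- 5 \cdot 2 \cdot \frac{1}{2} - 5\right)\right) + 10169 = \left(2 + 3 \left(\left(-5\right) 1 - 5\right)\right) + 10169 = \left(2 + 3 \left(-5 - 5\right)\right) + 10169 = \left(2 + 3 \left(-10\right)\right) + 10169 = \left(2 - 30\right) + 10169 = -28 + 10169 = 10141$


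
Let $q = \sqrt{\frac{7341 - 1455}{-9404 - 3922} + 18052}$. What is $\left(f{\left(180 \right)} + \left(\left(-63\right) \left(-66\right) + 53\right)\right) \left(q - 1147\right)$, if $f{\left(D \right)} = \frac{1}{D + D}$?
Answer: $- \frac{1738807267}{360} + \frac{1515961 \sqrt{89045466931}}{799560} \approx -4.2642 \cdot 10^{6}$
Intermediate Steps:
$f{\left(D \right)} = \frac{1}{2 D}$
$q = \frac{\sqrt{89045466931}}{2221}$ ($q = \sqrt{\frac{5886}{-13326} + 18052} = \sqrt{5886 \left(- \frac{1}{13326}\right) + 18052} = \sqrt{- \frac{981}{2221} + 18052} = \sqrt{\frac{40092511}{2221}} = \frac{\sqrt{89045466931}}{2221} \approx 134.36$)
$\left(f{\left(180 \right)} + \left(\left(-63\right) \left(-66\right) + 53\right)\right) \left(q - 1147\right) = \left(\frac{1}{2 \cdot 180} + \left(\left(-63\right) \left(-66\right) + 53\right)\right) \left(\frac{\sqrt{89045466931}}{2221} - 1147\right) = \left(\frac{1}{2} \cdot \frac{1}{180} + \left(4158 + 53\right)\right) \left(-1147 + \frac{\sqrt{89045466931}}{2221}\right) = \left(\frac{1}{360} + 4211\right) \left(-1147 + \frac{\sqrt{89045466931}}{2221}\right) = \frac{1515961 \left(-1147 + \frac{\sqrt{89045466931}}{2221}\right)}{360} = - \frac{1738807267}{360} + \frac{1515961 \sqrt{89045466931}}{799560}$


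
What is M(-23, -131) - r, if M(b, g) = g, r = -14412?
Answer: 14281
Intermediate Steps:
M(-23, -131) - r = -131 - 1*(-14412) = -131 + 14412 = 14281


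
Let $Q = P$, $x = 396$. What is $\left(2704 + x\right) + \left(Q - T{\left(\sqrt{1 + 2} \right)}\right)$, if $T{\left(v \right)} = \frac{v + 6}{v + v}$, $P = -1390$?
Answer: $\frac{3419}{2} - \sqrt{3} \approx 1707.8$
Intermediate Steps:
$T{\left(v \right)} = \frac{6 + v}{2 v}$
$Q = -1390$
$\left(2704 + x\right) + \left(Q - T{\left(\sqrt{1 + 2} \right)}\right) = \left(2704 + 396\right) - \left(1390 + \frac{6 + \sqrt{1 + 2}}{2 \sqrt{1 + 2}}\right) = 3100 - \left(1390 + \frac{6 + \sqrt{3}}{2 \sqrt{3}}\right) = 3100 - \left(1390 + \frac{\frac{\sqrt{3}}{3} \left(6 + \sqrt{3}\right)}{2}\right) = 3100 - \left(1390 + \frac{\sqrt{3} \left(6 + \sqrt{3}\right)}{6}\right) = 1710 - \frac{\sqrt{3} \left(6 + \sqrt{3}\right)}{6}$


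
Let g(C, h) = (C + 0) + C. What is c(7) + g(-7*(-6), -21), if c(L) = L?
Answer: 91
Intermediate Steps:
g(C, h) = 2*C (g(C, h) = C + C = 2*C)
c(7) + g(-7*(-6), -21) = 7 + 2*(-7*(-6)) = 7 + 2*42 = 7 + 84 = 91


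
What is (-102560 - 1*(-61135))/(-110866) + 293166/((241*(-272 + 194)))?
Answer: -5287239101/347343178 ≈ -15.222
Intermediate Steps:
(-102560 - 1*(-61135))/(-110866) + 293166/((241*(-272 + 194))) = (-102560 + 61135)*(-1/110866) + 293166/((241*(-78))) = -41425*(-1/110866) + 293166/(-18798) = 41425/110866 + 293166*(-1/18798) = 41425/110866 - 48861/3133 = -5287239101/347343178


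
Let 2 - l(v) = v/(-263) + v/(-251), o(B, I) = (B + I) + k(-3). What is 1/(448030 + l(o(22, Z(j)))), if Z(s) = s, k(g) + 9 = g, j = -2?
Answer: 66013/29575940528 ≈ 2.2320e-6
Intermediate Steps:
k(g) = -9 + g
o(B, I) = -12 + B + I (o(B, I) = (B + I) + (-9 - 3) = (B + I) - 12 = -12 + B + I)
l(v) = 2 + 514*v/66013 (l(v) = 2 - (v/(-263) + v/(-251)) = 2 - (v*(-1/263) + v*(-1/251)) = 2 - (-v/263 - v/251) = 2 - (-514)*v/66013 = 2 + 514*v/66013)
1/(448030 + l(o(22, Z(j)))) = 1/(448030 + (2 + 514*(-12 + 22 - 2)/66013)) = 1/(448030 + (2 + (514/66013)*8)) = 1/(448030 + (2 + 4112/66013)) = 1/(448030 + 136138/66013) = 1/(29575940528/66013) = 66013/29575940528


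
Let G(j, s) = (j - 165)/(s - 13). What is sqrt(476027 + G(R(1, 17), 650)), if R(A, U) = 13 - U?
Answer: sqrt(23325310)/7 ≈ 689.95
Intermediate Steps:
G(j, s) = (-165 + j)/(-13 + s)
sqrt(476027 + G(R(1, 17), 650)) = sqrt(476027 + (-165 + (13 - 1*17))/(-13 + 650)) = sqrt(476027 + (-165 + (13 - 17))/637) = sqrt(476027 + (-165 - 4)/637) = sqrt(476027 + (1/637)*(-169)) = sqrt(476027 - 13/49) = sqrt(23325310/49) = sqrt(23325310)/7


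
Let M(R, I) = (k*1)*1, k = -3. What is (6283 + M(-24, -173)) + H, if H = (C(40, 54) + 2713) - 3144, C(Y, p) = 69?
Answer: 5918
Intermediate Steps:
H = -362 (H = (69 + 2713) - 3144 = 2782 - 3144 = -362)
M(R, I) = -3 (M(R, I) = -3*1*1 = -3*1 = -3)
(6283 + M(-24, -173)) + H = (6283 - 3) - 362 = 6280 - 362 = 5918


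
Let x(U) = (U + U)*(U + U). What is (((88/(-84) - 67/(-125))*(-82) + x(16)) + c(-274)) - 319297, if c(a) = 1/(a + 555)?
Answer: -234735173594/737625 ≈ -3.1823e+5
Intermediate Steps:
x(U) = 4*U² (x(U) = (2*U)*(2*U) = 4*U²)
c(a) = 1/(555 + a)
(((88/(-84) - 67/(-125))*(-82) + x(16)) + c(-274)) - 319297 = (((88/(-84) - 67/(-125))*(-82) + 4*16²) + 1/(555 - 274)) - 319297 = (((88*(-1/84) - 67*(-1/125))*(-82) + 4*256) + 1/281) - 319297 = (((-22/21 + 67/125)*(-82) + 1024) + 1/281) - 319297 = ((-1343/2625*(-82) + 1024) + 1/281) - 319297 = ((110126/2625 + 1024) + 1/281) - 319297 = (2798126/2625 + 1/281) - 319297 = 786276031/737625 - 319297 = -234735173594/737625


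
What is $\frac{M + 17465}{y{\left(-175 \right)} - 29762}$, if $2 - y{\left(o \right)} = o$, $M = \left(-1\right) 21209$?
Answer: $\frac{3744}{29585} \approx 0.12655$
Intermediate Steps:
$M = -21209$
$y{\left(o \right)} = 2 - o$
$\frac{M + 17465}{y{\left(-175 \right)} - 29762} = \frac{-21209 + 17465}{\left(2 - -175\right) - 29762} = - \frac{3744}{\left(2 + 175\right) - 29762} = - \frac{3744}{177 - 29762} = - \frac{3744}{-29585} = \left(-3744\right) \left(- \frac{1}{29585}\right) = \frac{3744}{29585}$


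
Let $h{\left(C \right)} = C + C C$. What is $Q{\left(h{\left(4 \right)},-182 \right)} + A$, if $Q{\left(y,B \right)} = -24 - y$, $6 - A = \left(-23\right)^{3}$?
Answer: $12129$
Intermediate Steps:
$h{\left(C \right)} = C + C^{2}$
$A = 12173$ ($A = 6 - \left(-23\right)^{3} = 6 - -12167 = 6 + 12167 = 12173$)
$Q{\left(h{\left(4 \right)},-182 \right)} + A = \left(-24 - 4 \left(1 + 4\right)\right) + 12173 = \left(-24 - 4 \cdot 5\right) + 12173 = \left(-24 - 20\right) + 12173 = -44 + 12173 = 12129$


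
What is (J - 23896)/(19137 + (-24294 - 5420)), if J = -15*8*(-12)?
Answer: 3208/1511 ≈ 2.1231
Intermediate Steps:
J = 1440 (J = -120*(-12) = 1440)
(J - 23896)/(19137 + (-24294 - 5420)) = (1440 - 23896)/(19137 + (-24294 - 5420)) = -22456/(19137 - 29714) = -22456/(-10577) = -22456*(-1/10577) = 3208/1511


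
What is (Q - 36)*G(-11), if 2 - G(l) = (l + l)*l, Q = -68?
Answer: 24960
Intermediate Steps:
G(l) = 2 - 2*l**2 (G(l) = 2 - (l + l)*l = 2 - 2*l*l = 2 - 2*l**2)
(Q - 36)*G(-11) = (-68 - 36)*(2 - 2*(-11)**2) = -104*(2 - 2*121) = -104*(2 - 242) = -104*(-240) = 24960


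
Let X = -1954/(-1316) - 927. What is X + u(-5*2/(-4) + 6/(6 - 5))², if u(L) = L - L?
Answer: -608989/658 ≈ -925.52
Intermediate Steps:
u(L) = 0
X = -608989/658 (X = -1954*(-1/1316) - 927 = 977/658 - 927 = -608989/658 ≈ -925.52)
X + u(-5*2/(-4) + 6/(6 - 5))² = -608989/658 + 0² = -608989/658 + 0 = -608989/658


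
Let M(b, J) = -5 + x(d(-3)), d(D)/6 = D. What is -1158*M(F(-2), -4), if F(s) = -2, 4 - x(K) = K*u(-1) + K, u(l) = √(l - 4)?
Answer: -19686 - 20844*I*√5 ≈ -19686.0 - 46609.0*I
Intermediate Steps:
u(l) = √(-4 + l)
d(D) = 6*D
x(K) = 4 - K - I*K*√5 (x(K) = 4 - (K*√(-4 - 1) + K) = 4 - (K*√(-5) + K) = 4 - (K*(I*√5) + K) = 4 - (I*K*√5 + K) = 4 - (K + I*K*√5) = 4 + (-K - I*K*√5) = 4 - K - I*K*√5)
M(b, J) = 17 + 18*I*√5 (M(b, J) = -5 + (4 - 6*(-3) - I*6*(-3)*√5) = -5 + (4 - 1*(-18) - 1*I*(-18)*√5) = -5 + (4 + 18 + 18*I*√5) = -5 + (22 + 18*I*√5) = 17 + 18*I*√5)
-1158*M(F(-2), -4) = -1158*(17 + 18*I*√5) = -19686 - 20844*I*√5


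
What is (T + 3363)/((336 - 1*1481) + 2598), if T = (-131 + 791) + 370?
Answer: 4393/1453 ≈ 3.0234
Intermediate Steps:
T = 1030 (T = 660 + 370 = 1030)
(T + 3363)/((336 - 1*1481) + 2598) = (1030 + 3363)/((336 - 1*1481) + 2598) = 4393/((336 - 1481) + 2598) = 4393/(-1145 + 2598) = 4393/1453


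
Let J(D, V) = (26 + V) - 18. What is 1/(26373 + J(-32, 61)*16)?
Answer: 1/27477 ≈ 3.6394e-5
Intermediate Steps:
J(D, V) = 8 + V
1/(26373 + J(-32, 61)*16) = 1/(26373 + (8 + 61)*16) = 1/(26373 + 69*16) = 1/(26373 + 1104) = 1/27477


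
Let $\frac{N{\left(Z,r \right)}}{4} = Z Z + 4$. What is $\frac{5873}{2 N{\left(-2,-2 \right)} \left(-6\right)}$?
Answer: $- \frac{5873}{384} \approx -15.294$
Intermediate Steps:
$N{\left(Z,r \right)} = 16 + 4 Z^{2}$ ($N{\left(Z,r \right)} = 4 \left(Z Z + 4\right) = 4 \left(Z^{2} + 4\right) = 4 \left(4 + Z^{2}\right) = 16 + 4 Z^{2}$)
$\frac{5873}{2 N{\left(-2,-2 \right)} \left(-6\right)} = \frac{5873}{2 \left(16 + 4 \left(-2\right)^{2}\right) \left(-6\right)} = \frac{5873}{2 \left(16 + 4 \cdot 4\right) \left(-6\right)} = \frac{5873}{2 \left(16 + 16\right) \left(-6\right)} = \frac{5873}{2 \cdot 32 \left(-6\right)} = \frac{5873}{64 \left(-6\right)} = \frac{5873}{-384} = 5873 \left(- \frac{1}{384}\right) = - \frac{5873}{384}$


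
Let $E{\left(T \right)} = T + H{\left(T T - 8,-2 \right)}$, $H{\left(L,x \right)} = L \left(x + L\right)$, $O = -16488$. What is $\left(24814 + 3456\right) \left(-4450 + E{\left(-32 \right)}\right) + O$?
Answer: $28997709852$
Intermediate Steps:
$H{\left(L,x \right)} = L \left(L + x\right)$
$E{\left(T \right)} = T + \left(-10 + T^{2}\right) \left(-8 + T^{2}\right)$ ($E{\left(T \right)} = T + \left(T T - 8\right) \left(\left(T T - 8\right) - 2\right) = T + \left(T^{2} - 8\right) \left(\left(T^{2} - 8\right) - 2\right) = T + \left(-8 + T^{2}\right) \left(\left(-8 + T^{2}\right) - 2\right) = T + \left(-8 + T^{2}\right) \left(-10 + T^{2}\right) = T + \left(-10 + T^{2}\right) \left(-8 + T^{2}\right)$)
$\left(24814 + 3456\right) \left(-4450 + E{\left(-32 \right)}\right) + O = \left(24814 + 3456\right) \left(-4450 - \left(32 - \left(-10 + \left(-32\right)^{2}\right) \left(-8 + \left(-32\right)^{2}\right)\right)\right) - 16488 = 28270 \left(-4450 - \left(32 - \left(-10 + 1024\right) \left(-8 + 1024\right)\right)\right) - 16488 = 28270 \left(-4450 + \left(-32 + 1014 \cdot 1016\right)\right) - 16488 = 28270 \left(-4450 + \left(-32 + 1030224\right)\right) - 16488 = 28270 \left(-4450 + 1030192\right) - 16488 = 28270 \cdot 1025742 - 16488 = 28997726340 - 16488 = 28997709852$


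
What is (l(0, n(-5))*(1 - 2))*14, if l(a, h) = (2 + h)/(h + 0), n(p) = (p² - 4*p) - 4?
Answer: -602/41 ≈ -14.683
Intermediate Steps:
n(p) = -4 + p² - 4*p
l(a, h) = (2 + h)/h
(l(0, n(-5))*(1 - 2))*14 = (((2 + (-4 + (-5)² - 4*(-5)))/(-4 + (-5)² - 4*(-5)))*(1 - 2))*14 = (((2 + (-4 + 25 + 20))/(-4 + 25 + 20))*(-1))*14 = (((2 + 41)/41)*(-1))*14 = (((1/41)*43)*(-1))*14 = ((43/41)*(-1))*14 = -43/41*14 = -602/41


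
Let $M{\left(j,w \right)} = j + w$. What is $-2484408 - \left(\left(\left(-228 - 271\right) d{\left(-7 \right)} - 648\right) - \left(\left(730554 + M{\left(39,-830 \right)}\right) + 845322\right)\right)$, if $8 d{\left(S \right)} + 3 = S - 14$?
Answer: $-910172$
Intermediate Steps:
$d{\left(S \right)} = - \frac{17}{8} + \frac{S}{8}$ ($d{\left(S \right)} = - \frac{3}{8} + \frac{S - 14}{8} = - \frac{3}{8} + \frac{-14 + S}{8} = - \frac{3}{8} + \left(- \frac{7}{4} + \frac{S}{8}\right) = - \frac{17}{8} + \frac{S}{8}$)
$-2484408 - \left(\left(\left(-228 - 271\right) d{\left(-7 \right)} - 648\right) - \left(\left(730554 + M{\left(39,-830 \right)}\right) + 845322\right)\right) = -2484408 - \left(\left(\left(-228 - 271\right) \left(- \frac{17}{8} + \frac{1}{8} \left(-7\right)\right) - 648\right) - \left(\left(730554 + \left(39 - 830\right)\right) + 845322\right)\right) = -2484408 - \left(\left(\left(-228 - 271\right) \left(- \frac{17}{8} - \frac{7}{8}\right) - 648\right) - \left(\left(730554 - 791\right) + 845322\right)\right) = -2484408 - \left(\left(\left(-499\right) \left(-3\right) - 648\right) - \left(729763 + 845322\right)\right) = -2484408 - \left(\left(1497 - 648\right) - 1575085\right) = -2484408 - \left(849 - 1575085\right) = -2484408 - -1574236 = -2484408 + 1574236 = -910172$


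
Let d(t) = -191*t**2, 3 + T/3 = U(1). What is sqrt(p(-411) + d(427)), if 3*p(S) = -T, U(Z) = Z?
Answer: I*sqrt(34824837) ≈ 5901.3*I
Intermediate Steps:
T = -6 (T = -9 + 3*1 = -9 + 3 = -6)
p(S) = 2 (p(S) = (-1*(-6))/3 = (1/3)*6 = 2)
sqrt(p(-411) + d(427)) = sqrt(2 - 191*427**2) = sqrt(2 - 191*182329) = sqrt(2 - 34824839) = sqrt(-34824837) = I*sqrt(34824837)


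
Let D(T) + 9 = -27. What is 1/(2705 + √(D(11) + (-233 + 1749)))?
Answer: 541/1463109 - 2*√370/7315545 ≈ 0.00036450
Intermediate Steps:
D(T) = -36 (D(T) = -9 - 27 = -36)
1/(2705 + √(D(11) + (-233 + 1749))) = 1/(2705 + √(-36 + (-233 + 1749))) = 1/(2705 + √(-36 + 1516)) = 1/(2705 + √1480) = 1/(2705 + 2*√370)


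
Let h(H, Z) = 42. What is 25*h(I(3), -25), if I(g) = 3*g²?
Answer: 1050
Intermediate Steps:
25*h(I(3), -25) = 25*42 = 1050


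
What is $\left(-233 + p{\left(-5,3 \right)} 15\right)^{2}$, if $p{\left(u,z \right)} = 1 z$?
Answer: $35344$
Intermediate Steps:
$p{\left(u,z \right)} = z$
$\left(-233 + p{\left(-5,3 \right)} 15\right)^{2} = \left(-233 + 3 \cdot 15\right)^{2} = \left(-233 + 45\right)^{2} = \left(-188\right)^{2} = 35344$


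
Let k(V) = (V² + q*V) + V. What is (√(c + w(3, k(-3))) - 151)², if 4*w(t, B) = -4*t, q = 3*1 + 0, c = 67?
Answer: 20449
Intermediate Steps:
q = 3 (q = 3 + 0 = 3)
k(V) = V² + 4*V (k(V) = (V² + 3*V) + V = V² + 4*V)
w(t, B) = -t (w(t, B) = (-4*t)/4 = -t)
(√(c + w(3, k(-3))) - 151)² = (√(67 - 1*3) - 151)² = (√(67 - 3) - 151)² = (√64 - 151)² = (8 - 151)² = (-143)² = 20449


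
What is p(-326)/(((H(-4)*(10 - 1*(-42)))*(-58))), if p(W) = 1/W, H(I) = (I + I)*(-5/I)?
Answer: -1/9832160 ≈ -1.0171e-7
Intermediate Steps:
H(I) = -10 (H(I) = (2*I)*(-5/I) = -10)
p(-326)/(((H(-4)*(10 - 1*(-42)))*(-58))) = 1/((-326)*((-10*(10 - 1*(-42))*(-58)))) = -1/(580*(10 + 42))/326 = -1/(326*(-10*52*(-58))) = -1/(326*((-520*(-58)))) = -1/326/30160 = -1/326*1/30160 = -1/9832160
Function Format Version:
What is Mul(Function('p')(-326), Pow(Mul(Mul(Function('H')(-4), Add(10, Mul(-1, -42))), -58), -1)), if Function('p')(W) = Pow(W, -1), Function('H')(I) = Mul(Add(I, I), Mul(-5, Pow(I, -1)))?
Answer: Rational(-1, 9832160) ≈ -1.0171e-7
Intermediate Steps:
Function('H')(I) = -10 (Function('H')(I) = Mul(Mul(2, I), Mul(-5, Pow(I, -1))) = -10)
Mul(Function('p')(-326), Pow(Mul(Mul(Function('H')(-4), Add(10, Mul(-1, -42))), -58), -1)) = Mul(Pow(-326, -1), Pow(Mul(Mul(-10, Add(10, Mul(-1, -42))), -58), -1)) = Mul(Rational(-1, 326), Pow(Mul(Mul(-10, Add(10, 42)), -58), -1)) = Mul(Rational(-1, 326), Pow(Mul(Mul(-10, 52), -58), -1)) = Mul(Rational(-1, 326), Pow(Mul(-520, -58), -1)) = Mul(Rational(-1, 326), Pow(30160, -1)) = Mul(Rational(-1, 326), Rational(1, 30160)) = Rational(-1, 9832160)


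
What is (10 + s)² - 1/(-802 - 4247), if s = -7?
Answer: 45442/5049 ≈ 9.0002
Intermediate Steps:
(10 + s)² - 1/(-802 - 4247) = (10 - 7)² - 1/(-802 - 4247) = 3² - 1/(-5049) = 9 - 1*(-1/5049) = 9 + 1/5049 = 45442/5049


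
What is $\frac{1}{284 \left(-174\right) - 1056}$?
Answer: $- \frac{1}{50472} \approx -1.9813 \cdot 10^{-5}$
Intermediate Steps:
$\frac{1}{284 \left(-174\right) - 1056} = \frac{1}{-49416 - 1056} = \frac{1}{-50472} = - \frac{1}{50472}$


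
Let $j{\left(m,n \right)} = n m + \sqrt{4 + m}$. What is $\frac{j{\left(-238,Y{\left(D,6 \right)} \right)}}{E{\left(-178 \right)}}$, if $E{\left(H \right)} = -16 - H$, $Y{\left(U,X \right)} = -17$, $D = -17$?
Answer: $\frac{2023}{81} + \frac{i \sqrt{26}}{54} \approx 24.975 + 0.094426 i$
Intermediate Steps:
$j{\left(m,n \right)} = \sqrt{4 + m} + m n$ ($j{\left(m,n \right)} = m n + \sqrt{4 + m} = \sqrt{4 + m} + m n$)
$\frac{j{\left(-238,Y{\left(D,6 \right)} \right)}}{E{\left(-178 \right)}} = \frac{\sqrt{4 - 238} - -4046}{-16 - -178} = \frac{\sqrt{-234} + 4046}{-16 + 178} = \frac{3 i \sqrt{26} + 4046}{162} = \left(4046 + 3 i \sqrt{26}\right) \frac{1}{162} = \frac{2023}{81} + \frac{i \sqrt{26}}{54}$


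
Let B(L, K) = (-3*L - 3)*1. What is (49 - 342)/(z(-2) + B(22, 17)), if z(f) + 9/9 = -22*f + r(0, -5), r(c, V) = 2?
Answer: 293/24 ≈ 12.208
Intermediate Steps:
B(L, K) = -3 - 3*L (B(L, K) = (-3 - 3*L)*1 = -3 - 3*L)
z(f) = 1 - 22*f (z(f) = -1 + (-22*f + 2) = -1 + (2 - 22*f) = 1 - 22*f)
(49 - 342)/(z(-2) + B(22, 17)) = (49 - 342)/((1 - 22*(-2)) + (-3 - 3*22)) = -293/((1 + 44) + (-3 - 66)) = -293/(45 - 69) = -293/(-24) = -293*(-1/24) = 293/24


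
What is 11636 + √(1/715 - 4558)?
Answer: 11636 + I*√2330162835/715 ≈ 11636.0 + 67.513*I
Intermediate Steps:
11636 + √(1/715 - 4558) = 11636 + √(-3258969/715) = 11636 + I*√2330162835/715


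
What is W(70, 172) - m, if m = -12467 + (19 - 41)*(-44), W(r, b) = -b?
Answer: 11327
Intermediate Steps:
m = -11499 (m = -12467 - 22*(-44) = -12467 + 968 = -11499)
W(70, 172) - m = -1*172 - 1*(-11499) = -172 + 11499 = 11327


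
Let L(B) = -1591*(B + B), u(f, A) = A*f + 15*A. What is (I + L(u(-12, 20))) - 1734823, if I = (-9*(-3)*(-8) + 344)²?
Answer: -1909359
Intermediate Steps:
u(f, A) = 15*A + A*f
L(B) = -3182*B
I = 16384 (I = (27*(-8) + 344)² = (-216 + 344)² = 128² = 16384)
(I + L(u(-12, 20))) - 1734823 = (16384 - 63640*(15 - 12)) - 1734823 = (16384 - 63640*3) - 1734823 = (16384 - 3182*60) - 1734823 = (16384 - 190920) - 1734823 = -174536 - 1734823 = -1909359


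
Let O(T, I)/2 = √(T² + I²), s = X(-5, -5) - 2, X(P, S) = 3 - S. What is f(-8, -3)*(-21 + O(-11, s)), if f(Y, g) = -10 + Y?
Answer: 378 - 36*√157 ≈ -73.079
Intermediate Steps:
s = 6 (s = (3 - 1*(-5)) - 2 = (3 + 5) - 2 = 8 - 2 = 6)
O(T, I) = 2*√(I² + T²) (O(T, I) = 2*√(T² + I²) = 2*√(I² + T²))
f(-8, -3)*(-21 + O(-11, s)) = (-10 - 8)*(-21 + 2*√(6² + (-11)²)) = -18*(-21 + 2*√(36 + 121)) = -18*(-21 + 2*√157) = 378 - 36*√157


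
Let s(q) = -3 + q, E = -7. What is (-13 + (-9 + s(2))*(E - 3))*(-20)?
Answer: -1740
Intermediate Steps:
(-13 + (-9 + s(2))*(E - 3))*(-20) = (-13 + (-9 + (-3 + 2))*(-7 - 3))*(-20) = (-13 + (-9 - 1)*(-10))*(-20) = (-13 - 10*(-10))*(-20) = (-13 + 100)*(-20) = 87*(-20) = -1740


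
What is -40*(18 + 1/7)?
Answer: -5080/7 ≈ -725.71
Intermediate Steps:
-40*(18 + 1/7) = -40*(18 + ⅐) = -40*127/7 = -5080/7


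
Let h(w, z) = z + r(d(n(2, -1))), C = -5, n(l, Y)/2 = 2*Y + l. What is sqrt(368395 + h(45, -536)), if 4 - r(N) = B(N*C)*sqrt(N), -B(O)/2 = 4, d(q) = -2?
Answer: sqrt(367863 + 8*I*sqrt(2)) ≈ 606.52 + 0.009*I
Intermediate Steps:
n(l, Y) = 2*l + 4*Y (n(l, Y) = 2*(2*Y + l) = 2*(l + 2*Y) = 2*l + 4*Y)
B(O) = -8 (B(O) = -2*4 = -8)
r(N) = 4 + 8*sqrt(N) (r(N) = 4 - (-8)*sqrt(N) = 4 + 8*sqrt(N))
h(w, z) = 4 + z + 8*I*sqrt(2) (h(w, z) = z + (4 + 8*sqrt(-2)) = z + (4 + 8*(I*sqrt(2))) = z + (4 + 8*I*sqrt(2)) = 4 + z + 8*I*sqrt(2))
sqrt(368395 + h(45, -536)) = sqrt(368395 + (4 - 536 + 8*I*sqrt(2))) = sqrt(368395 + (-532 + 8*I*sqrt(2))) = sqrt(367863 + 8*I*sqrt(2))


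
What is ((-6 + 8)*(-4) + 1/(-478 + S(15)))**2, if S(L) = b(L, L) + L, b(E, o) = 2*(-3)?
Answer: 14085009/219961 ≈ 64.034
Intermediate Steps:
b(E, o) = -6
S(L) = -6 + L
((-6 + 8)*(-4) + 1/(-478 + S(15)))**2 = ((-6 + 8)*(-4) + 1/(-478 + (-6 + 15)))**2 = (2*(-4) + 1/(-478 + 9))**2 = (-8 + 1/(-469))**2 = (-8 - 1/469)**2 = (-3753/469)**2 = 14085009/219961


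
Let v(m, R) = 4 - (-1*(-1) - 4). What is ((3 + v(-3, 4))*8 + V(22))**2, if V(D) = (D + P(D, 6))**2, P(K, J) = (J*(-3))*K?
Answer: 19587681936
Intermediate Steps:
P(K, J) = -3*J*K (P(K, J) = (-3*J)*K = -3*J*K)
v(m, R) = 7 (v(m, R) = 4 - (1 - 4) = 4 - 1*(-3) = 4 + 3 = 7)
V(D) = 289*D**2 (V(D) = (D - 3*6*D)**2 = (D - 18*D)**2 = (-17*D)**2 = 289*D**2)
((3 + v(-3, 4))*8 + V(22))**2 = ((3 + 7)*8 + 289*22**2)**2 = (10*8 + 289*484)**2 = (80 + 139876)**2 = 139956**2 = 19587681936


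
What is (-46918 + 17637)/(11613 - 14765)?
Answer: 29281/3152 ≈ 9.2897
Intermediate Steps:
(-46918 + 17637)/(11613 - 14765) = -29281/(-3152) = -29281*(-1/3152) = 29281/3152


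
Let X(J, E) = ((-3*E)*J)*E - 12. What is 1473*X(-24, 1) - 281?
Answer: 88099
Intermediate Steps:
X(J, E) = -12 - 3*J*E² (X(J, E) = (-3*E*J)*E - 12 = -3*J*E² - 12 = -12 - 3*J*E²)
1473*X(-24, 1) - 281 = 1473*(-12 - 3*(-24)*1²) - 281 = 1473*(-12 - 3*(-24)*1) - 281 = 1473*(-12 + 72) - 281 = 1473*60 - 281 = 88380 - 281 = 88099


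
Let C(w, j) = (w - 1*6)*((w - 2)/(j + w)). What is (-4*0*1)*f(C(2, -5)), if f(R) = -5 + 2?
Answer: 0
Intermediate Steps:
C(w, j) = (-6 + w)*(-2 + w)/(j + w) (C(w, j) = (w - 6)*((-2 + w)/(j + w)) = (-6 + w)*((-2 + w)/(j + w)) = (-6 + w)*(-2 + w)/(j + w))
f(R) = -3
(-4*0*1)*f(C(2, -5)) = (-4*0*1)*(-3) = (0*1)*(-3) = 0*(-3) = 0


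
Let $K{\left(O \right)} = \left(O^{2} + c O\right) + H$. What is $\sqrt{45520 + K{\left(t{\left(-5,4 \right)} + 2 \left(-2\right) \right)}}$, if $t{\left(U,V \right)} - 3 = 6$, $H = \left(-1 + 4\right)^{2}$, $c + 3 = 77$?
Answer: $2 \sqrt{11481} \approx 214.3$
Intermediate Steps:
$c = 74$ ($c = -3 + 77 = 74$)
$H = 9$ ($H = 3^{2} = 9$)
$t{\left(U,V \right)} = 9$ ($t{\left(U,V \right)} = 3 + 6 = 9$)
$K{\left(O \right)} = 9 + O^{2} + 74 O$ ($K{\left(O \right)} = \left(O^{2} + 74 O\right) + 9 = 9 + O^{2} + 74 O$)
$\sqrt{45520 + K{\left(t{\left(-5,4 \right)} + 2 \left(-2\right) \right)}} = \sqrt{45520 + \left(9 + \left(9 + 2 \left(-2\right)\right)^{2} + 74 \left(9 + 2 \left(-2\right)\right)\right)} = \sqrt{45520 + \left(9 + \left(9 - 4\right)^{2} + 74 \left(9 - 4\right)\right)} = \sqrt{45520 + \left(9 + 5^{2} + 74 \cdot 5\right)} = \sqrt{45520 + \left(9 + 25 + 370\right)} = \sqrt{45520 + 404} = \sqrt{45924} = 2 \sqrt{11481}$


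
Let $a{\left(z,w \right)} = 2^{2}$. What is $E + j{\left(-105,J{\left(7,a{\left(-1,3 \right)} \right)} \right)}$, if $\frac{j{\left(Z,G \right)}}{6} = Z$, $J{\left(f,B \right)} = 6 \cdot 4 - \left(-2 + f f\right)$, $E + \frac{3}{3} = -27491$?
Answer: $-28122$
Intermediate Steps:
$E = -27492$ ($E = -1 - 27491 = -27492$)
$a{\left(z,w \right)} = 4$
$J{\left(f,B \right)} = 26 - f^{2}$ ($J{\left(f,B \right)} = 24 - \left(-2 + f^{2}\right) = 26 - f^{2}$)
$j{\left(Z,G \right)} = 6 Z$
$E + j{\left(-105,J{\left(7,a{\left(-1,3 \right)} \right)} \right)} = -27492 + 6 \left(-105\right) = -27492 - 630 = -28122$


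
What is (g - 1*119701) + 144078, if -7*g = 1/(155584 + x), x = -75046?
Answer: 13742923781/563766 ≈ 24377.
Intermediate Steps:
g = -1/563766 (g = -1/(7*(155584 - 75046)) = -1/7/80538 = -1/7*1/80538 = -1/563766 ≈ -1.7738e-6)
(g - 1*119701) + 144078 = (-1/563766 - 1*119701) + 144078 = (-1/563766 - 119701) + 144078 = -67483353967/563766 + 144078 = 13742923781/563766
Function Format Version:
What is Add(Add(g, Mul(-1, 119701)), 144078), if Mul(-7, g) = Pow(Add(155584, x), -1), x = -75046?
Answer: Rational(13742923781, 563766) ≈ 24377.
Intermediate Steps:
g = Rational(-1, 563766) (g = Mul(Rational(-1, 7), Pow(Add(155584, -75046), -1)) = Mul(Rational(-1, 7), Pow(80538, -1)) = Mul(Rational(-1, 7), Rational(1, 80538)) = Rational(-1, 563766) ≈ -1.7738e-6)
Add(Add(g, Mul(-1, 119701)), 144078) = Add(Add(Rational(-1, 563766), Mul(-1, 119701)), 144078) = Add(Add(Rational(-1, 563766), -119701), 144078) = Add(Rational(-67483353967, 563766), 144078) = Rational(13742923781, 563766)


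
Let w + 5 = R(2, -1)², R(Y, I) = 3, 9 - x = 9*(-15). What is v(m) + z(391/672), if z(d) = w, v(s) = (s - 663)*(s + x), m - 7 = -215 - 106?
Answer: 166094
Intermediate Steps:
x = 144 (x = 9 - 9*(-15) = 9 - 1*(-135) = 9 + 135 = 144)
m = -314 (m = 7 + (-215 - 106) = 7 - 321 = -314)
v(s) = (-663 + s)*(144 + s) (v(s) = (s - 663)*(s + 144) = (-663 + s)*(144 + s))
w = 4 (w = -5 + 3² = -5 + 9 = 4)
z(d) = 4
v(m) + z(391/672) = (-95472 + (-314)² - 519*(-314)) + 4 = (-95472 + 98596 + 162966) + 4 = 166090 + 4 = 166094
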